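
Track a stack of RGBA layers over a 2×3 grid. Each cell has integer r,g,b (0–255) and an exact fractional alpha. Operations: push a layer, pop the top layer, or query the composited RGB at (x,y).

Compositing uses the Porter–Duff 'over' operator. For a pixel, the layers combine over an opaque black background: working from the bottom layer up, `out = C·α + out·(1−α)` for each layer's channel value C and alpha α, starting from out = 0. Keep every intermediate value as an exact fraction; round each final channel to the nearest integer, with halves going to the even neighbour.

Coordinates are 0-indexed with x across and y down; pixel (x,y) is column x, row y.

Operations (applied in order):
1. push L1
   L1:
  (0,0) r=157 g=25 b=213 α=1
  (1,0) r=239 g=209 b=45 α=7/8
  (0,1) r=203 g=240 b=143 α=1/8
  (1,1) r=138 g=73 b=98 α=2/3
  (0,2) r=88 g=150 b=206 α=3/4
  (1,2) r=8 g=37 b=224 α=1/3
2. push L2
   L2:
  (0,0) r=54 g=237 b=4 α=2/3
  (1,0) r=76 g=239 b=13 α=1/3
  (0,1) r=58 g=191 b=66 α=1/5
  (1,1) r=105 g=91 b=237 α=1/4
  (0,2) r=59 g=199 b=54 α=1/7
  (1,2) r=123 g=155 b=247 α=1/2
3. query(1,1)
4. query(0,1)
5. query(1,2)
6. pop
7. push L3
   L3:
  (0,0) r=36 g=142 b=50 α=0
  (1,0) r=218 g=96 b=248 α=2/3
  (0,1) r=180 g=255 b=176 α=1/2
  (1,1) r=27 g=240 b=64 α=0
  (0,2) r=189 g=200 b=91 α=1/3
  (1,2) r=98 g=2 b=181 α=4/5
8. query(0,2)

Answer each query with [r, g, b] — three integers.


query (1,1) [L1,L2] — begin 0,0,0
after L1 α=2/3: [92, 146/3, 196/3]
after L2 α=1/4: [381/4, 237/4, 433/4]
rounded: [95, 59, 108]

query (0,1) [L1,L2] — begin 0,0,0
after L1 α=1/8: [203/8, 30, 143/8]
after L2 α=1/5: [319/10, 311/5, 55/2]
→ [32, 62, 28]

query (1,2) [L1,L2] — begin 0,0,0
after L1 α=1/3: [8/3, 37/3, 224/3]
after L2 α=1/2: [377/6, 251/3, 965/6]
rounded: [63, 84, 161]

query (0,2) [L1,L3] — begin 0,0,0
+L1 (α=3/4) → [66, 225/2, 309/2]
+L3 (α=1/3) → [107, 425/3, 400/3]
= [107, 142, 133]


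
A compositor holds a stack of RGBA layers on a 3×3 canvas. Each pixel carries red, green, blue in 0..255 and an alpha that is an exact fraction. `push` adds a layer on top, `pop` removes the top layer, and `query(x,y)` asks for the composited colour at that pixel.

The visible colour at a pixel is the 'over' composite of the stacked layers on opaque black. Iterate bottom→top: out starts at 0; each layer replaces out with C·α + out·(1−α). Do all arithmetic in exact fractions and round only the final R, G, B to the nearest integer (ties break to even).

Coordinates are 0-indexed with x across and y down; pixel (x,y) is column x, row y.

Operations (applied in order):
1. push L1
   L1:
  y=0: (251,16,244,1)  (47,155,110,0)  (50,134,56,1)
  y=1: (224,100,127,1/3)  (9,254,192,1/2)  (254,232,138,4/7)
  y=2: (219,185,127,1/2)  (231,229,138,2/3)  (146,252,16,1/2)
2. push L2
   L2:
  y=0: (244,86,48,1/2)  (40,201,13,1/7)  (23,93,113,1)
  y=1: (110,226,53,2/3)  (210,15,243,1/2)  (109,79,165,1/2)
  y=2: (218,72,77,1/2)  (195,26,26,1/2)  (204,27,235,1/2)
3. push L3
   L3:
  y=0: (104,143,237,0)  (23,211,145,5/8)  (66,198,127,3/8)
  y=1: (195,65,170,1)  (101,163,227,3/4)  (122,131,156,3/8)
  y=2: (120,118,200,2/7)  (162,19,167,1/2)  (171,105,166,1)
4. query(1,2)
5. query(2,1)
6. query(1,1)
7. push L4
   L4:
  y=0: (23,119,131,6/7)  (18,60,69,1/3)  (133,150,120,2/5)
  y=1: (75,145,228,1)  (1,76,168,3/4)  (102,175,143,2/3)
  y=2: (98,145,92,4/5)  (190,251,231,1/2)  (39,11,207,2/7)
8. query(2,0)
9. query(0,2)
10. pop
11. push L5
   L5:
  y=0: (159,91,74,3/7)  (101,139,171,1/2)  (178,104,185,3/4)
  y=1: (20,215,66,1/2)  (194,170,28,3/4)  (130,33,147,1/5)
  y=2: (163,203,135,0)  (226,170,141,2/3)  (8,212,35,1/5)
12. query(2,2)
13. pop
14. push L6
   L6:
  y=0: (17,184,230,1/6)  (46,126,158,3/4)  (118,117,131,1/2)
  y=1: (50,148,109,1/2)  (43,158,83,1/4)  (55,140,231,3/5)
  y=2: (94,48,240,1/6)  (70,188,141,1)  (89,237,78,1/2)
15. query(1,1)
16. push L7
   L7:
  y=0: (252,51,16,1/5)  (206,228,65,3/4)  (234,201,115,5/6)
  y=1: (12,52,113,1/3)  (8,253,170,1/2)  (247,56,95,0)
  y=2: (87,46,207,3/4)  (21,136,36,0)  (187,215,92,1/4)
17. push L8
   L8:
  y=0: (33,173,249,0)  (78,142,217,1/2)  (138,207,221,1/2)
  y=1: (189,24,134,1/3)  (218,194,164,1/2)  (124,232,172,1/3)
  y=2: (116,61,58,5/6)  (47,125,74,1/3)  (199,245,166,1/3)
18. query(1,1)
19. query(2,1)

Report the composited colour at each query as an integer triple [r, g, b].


at x=1,y=2 over L1,L2,L3:
after L1 α=2/3: [154, 458/3, 92]
after L2 α=1/2: [349/2, 268/3, 59]
after L3 α=1/2: [673/4, 325/6, 113]
rounded: [168, 54, 113]

query (2,1) [L1,L2,L3] — begin 0,0,0
L1 α=4/7: [1016/7, 928/7, 552/7]
L2 α=1/2: [1779/14, 1481/14, 1707/14]
L3 α=3/8: [14019/112, 12907/112, 15087/112]
= [125, 115, 135]

at x=1,y=1 over L1,L2,L3:
after L1 α=1/2: [9/2, 127, 96]
after L2 α=1/2: [429/4, 71, 339/2]
after L3 α=3/4: [1641/16, 140, 1701/8]
rounded: [103, 140, 213]

at x=2,y=0 over L1,L2,L3,L4:
after L1 α=1: [50, 134, 56]
after L2 α=1: [23, 93, 113]
after L3 α=3/8: [313/8, 1059/8, 473/4]
after L4 α=2/5: [3067/40, 5577/40, 2379/20]
→ [77, 139, 119]

query (0,2) [L1,L2,L3,L4] — begin 0,0,0
+L1 (α=1/2) → [219/2, 185/2, 127/2]
+L2 (α=1/2) → [655/4, 329/4, 281/4]
+L3 (α=2/7) → [605/4, 2589/28, 3005/28]
+L4 (α=4/5) → [2173/20, 18829/140, 13309/140]
= [109, 134, 95]

(2,2) stack=L1,L2,L3,L5; from [0,0,0]:
L1 α=1/2: [73, 126, 8]
L2 α=1/2: [277/2, 153/2, 243/2]
L3 α=1: [171, 105, 166]
L5 α=1/5: [692/5, 632/5, 699/5]
→ [138, 126, 140]

query (1,1) [L1,L2,L3,L6] — begin 0,0,0
L1 α=1/2: [9/2, 127, 96]
L2 α=1/2: [429/4, 71, 339/2]
L3 α=3/4: [1641/16, 140, 1701/8]
L6 α=1/4: [5611/64, 289/2, 5767/32]
→ [88, 144, 180]

at x=1,y=1 over L1,L2,L3,L6,L7,L8:
L1 α=1/2: [9/2, 127, 96]
L2 α=1/2: [429/4, 71, 339/2]
L3 α=3/4: [1641/16, 140, 1701/8]
L6 α=1/4: [5611/64, 289/2, 5767/32]
L7 α=1/2: [6123/128, 795/4, 11207/64]
L8 α=1/2: [34027/256, 1571/8, 21703/128]
→ [133, 196, 170]

query (2,1) [L1,L2,L3,L6,L7,L8] — begin 0,0,0
L1 α=4/7: [1016/7, 928/7, 552/7]
L2 α=1/2: [1779/14, 1481/14, 1707/14]
L3 α=3/8: [14019/112, 12907/112, 15087/112]
L6 α=3/5: [23259/280, 36427/280, 10779/56]
L7 α=0: [23259/280, 36427/280, 10779/56]
L8 α=1/3: [40619/420, 22969/140, 15595/84]
= [97, 164, 186]


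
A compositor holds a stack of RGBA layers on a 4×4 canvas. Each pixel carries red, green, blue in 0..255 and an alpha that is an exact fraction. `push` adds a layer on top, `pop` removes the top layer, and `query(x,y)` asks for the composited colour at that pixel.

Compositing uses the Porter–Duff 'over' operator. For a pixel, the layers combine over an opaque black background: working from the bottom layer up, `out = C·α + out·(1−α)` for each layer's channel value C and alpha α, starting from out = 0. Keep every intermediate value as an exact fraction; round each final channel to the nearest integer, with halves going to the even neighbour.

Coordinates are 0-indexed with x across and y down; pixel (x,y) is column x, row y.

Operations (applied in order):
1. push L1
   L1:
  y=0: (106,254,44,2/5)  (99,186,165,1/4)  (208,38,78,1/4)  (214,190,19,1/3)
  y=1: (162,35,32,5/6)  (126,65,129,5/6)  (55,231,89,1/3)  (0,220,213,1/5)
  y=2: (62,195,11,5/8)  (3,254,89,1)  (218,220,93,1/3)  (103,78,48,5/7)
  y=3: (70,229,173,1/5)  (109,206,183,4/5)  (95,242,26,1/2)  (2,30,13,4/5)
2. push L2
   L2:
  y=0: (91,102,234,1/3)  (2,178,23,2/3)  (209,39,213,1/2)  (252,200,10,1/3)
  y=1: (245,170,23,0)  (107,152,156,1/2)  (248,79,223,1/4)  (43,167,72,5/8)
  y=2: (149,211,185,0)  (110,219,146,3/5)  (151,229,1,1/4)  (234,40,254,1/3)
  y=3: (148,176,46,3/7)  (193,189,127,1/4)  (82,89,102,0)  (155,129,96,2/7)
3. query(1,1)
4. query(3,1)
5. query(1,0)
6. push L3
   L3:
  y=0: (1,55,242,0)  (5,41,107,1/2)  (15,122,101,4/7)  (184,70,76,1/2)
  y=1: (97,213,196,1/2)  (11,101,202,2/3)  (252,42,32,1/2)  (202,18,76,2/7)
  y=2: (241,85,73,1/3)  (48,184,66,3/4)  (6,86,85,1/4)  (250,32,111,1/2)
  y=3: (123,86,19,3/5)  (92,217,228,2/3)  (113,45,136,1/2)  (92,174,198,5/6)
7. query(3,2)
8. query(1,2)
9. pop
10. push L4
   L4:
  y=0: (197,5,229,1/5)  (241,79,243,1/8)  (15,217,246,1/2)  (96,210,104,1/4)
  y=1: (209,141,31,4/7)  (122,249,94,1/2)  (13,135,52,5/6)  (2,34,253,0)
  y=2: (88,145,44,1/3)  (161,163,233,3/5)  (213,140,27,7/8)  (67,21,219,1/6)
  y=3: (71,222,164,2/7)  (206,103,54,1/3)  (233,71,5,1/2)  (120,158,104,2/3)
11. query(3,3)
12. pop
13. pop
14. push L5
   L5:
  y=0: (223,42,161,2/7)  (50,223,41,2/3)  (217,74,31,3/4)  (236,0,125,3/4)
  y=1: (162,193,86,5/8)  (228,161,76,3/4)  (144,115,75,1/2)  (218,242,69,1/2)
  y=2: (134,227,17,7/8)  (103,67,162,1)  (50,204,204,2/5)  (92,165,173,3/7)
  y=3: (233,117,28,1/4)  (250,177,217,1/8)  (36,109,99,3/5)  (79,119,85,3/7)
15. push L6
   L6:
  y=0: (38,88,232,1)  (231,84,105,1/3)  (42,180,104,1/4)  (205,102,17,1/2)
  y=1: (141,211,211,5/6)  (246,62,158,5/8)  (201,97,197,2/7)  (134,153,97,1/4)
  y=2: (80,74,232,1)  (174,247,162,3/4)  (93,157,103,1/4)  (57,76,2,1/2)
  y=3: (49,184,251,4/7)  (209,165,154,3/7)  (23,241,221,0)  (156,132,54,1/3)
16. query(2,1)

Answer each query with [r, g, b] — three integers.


(1,1) stack=L1,L2; from [0,0,0]:
after L1 α=5/6: [105, 325/6, 215/2]
after L2 α=1/2: [106, 1237/12, 527/4]
→ [106, 103, 132]

at x=3,y=1 over L1,L2:
after L1 α=1/5: [0, 44, 213/5]
after L2 α=5/8: [215/8, 967/8, 2439/40]
= [27, 121, 61]

query (1,0) [L1,L2] — begin 0,0,0
after L1 α=1/4: [99/4, 93/2, 165/4]
after L2 α=2/3: [115/12, 805/6, 349/12]
rounded: [10, 134, 29]

at x=3,y=2 over L1,L2,L3:
after L1 α=5/7: [515/7, 390/7, 240/7]
after L2 α=1/3: [2668/21, 1060/21, 2258/21]
after L3 α=1/2: [3959/21, 866/21, 4589/42]
rounded: [189, 41, 109]

(1,2) stack=L1,L2,L3; from [0,0,0]:
+L1 (α=1) → [3, 254, 89]
+L2 (α=3/5) → [336/5, 233, 616/5]
+L3 (α=3/4) → [264/5, 785/4, 803/10]
= [53, 196, 80]

(3,3) stack=L1,L2,L4; from [0,0,0]:
after L1 α=4/5: [8/5, 24, 52/5]
after L2 α=2/7: [318/7, 54, 244/7]
after L4 α=2/3: [666/7, 370/3, 1700/21]
= [95, 123, 81]

query (2,1) [L1,L5,L6] — begin 0,0,0
after L1 α=1/3: [55/3, 77, 89/3]
after L5 α=1/2: [487/6, 96, 157/3]
after L6 α=2/7: [4847/42, 674/7, 281/3]
= [115, 96, 94]


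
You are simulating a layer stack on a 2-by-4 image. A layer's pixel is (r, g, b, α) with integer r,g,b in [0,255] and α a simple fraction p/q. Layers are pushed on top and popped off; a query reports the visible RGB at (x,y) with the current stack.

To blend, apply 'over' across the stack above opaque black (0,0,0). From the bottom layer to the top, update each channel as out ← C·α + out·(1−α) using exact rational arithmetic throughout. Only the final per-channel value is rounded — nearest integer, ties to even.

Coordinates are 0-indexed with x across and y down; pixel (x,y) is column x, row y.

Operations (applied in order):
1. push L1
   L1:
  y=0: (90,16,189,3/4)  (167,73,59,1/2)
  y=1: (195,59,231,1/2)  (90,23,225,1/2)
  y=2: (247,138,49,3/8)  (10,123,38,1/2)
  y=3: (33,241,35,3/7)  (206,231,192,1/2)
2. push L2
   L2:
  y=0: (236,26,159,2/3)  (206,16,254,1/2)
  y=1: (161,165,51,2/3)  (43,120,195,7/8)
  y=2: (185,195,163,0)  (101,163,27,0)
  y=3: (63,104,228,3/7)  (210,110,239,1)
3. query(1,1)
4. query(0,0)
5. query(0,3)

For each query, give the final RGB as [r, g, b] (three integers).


at x=1,y=1 over L1,L2:
after L1 α=1/2: [45, 23/2, 225/2]
after L2 α=7/8: [173/4, 1703/16, 2955/16]
→ [43, 106, 185]

query (0,0) [L1,L2] — begin 0,0,0
+L1 (α=3/4) → [135/2, 12, 567/4]
+L2 (α=2/3) → [1079/6, 64/3, 613/4]
rounded: [180, 21, 153]

at x=0,y=3 over L1,L2:
after L1 α=3/7: [99/7, 723/7, 15]
after L2 α=3/7: [1719/49, 5076/49, 744/7]
rounded: [35, 104, 106]


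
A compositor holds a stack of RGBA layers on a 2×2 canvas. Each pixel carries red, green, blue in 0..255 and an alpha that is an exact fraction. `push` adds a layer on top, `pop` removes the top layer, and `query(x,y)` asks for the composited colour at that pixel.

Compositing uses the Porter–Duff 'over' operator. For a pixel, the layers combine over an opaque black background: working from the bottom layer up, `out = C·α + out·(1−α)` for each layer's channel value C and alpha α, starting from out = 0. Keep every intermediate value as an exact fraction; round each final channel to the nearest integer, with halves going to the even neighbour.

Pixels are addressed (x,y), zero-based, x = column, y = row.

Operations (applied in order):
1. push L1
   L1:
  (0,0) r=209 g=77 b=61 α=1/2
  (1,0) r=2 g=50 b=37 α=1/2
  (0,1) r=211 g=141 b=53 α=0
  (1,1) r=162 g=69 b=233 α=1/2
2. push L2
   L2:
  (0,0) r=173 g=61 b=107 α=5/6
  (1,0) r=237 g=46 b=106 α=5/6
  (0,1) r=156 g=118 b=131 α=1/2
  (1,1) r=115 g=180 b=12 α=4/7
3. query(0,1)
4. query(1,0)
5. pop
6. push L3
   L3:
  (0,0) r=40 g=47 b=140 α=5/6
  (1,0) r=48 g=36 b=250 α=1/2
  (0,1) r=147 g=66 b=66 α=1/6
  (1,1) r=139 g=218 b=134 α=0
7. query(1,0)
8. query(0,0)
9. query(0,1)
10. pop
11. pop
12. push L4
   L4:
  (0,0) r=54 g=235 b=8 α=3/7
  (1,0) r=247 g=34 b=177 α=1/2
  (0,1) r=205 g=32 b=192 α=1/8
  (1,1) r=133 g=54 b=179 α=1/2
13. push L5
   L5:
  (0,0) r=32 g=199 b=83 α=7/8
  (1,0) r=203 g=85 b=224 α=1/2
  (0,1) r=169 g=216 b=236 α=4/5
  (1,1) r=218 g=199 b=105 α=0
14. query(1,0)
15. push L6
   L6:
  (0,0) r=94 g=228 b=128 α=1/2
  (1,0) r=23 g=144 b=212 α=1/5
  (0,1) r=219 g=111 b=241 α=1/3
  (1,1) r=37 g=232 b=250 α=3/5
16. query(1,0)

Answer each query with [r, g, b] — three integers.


(0,1) stack=L1,L2; from [0,0,0]:
L1 α=0: [0, 0, 0]
L2 α=1/2: [78, 59, 131/2]
rounded: [78, 59, 66]

at x=1,y=0 over L1,L2:
after L1 α=1/2: [1, 25, 37/2]
after L2 α=5/6: [593/3, 85/2, 1097/12]
rounded: [198, 42, 91]

query (1,0) [L1,L3] — begin 0,0,0
+L1 (α=1/2) → [1, 25, 37/2]
+L3 (α=1/2) → [49/2, 61/2, 537/4]
→ [24, 30, 134]

(0,0) stack=L1,L3; from [0,0,0]:
after L1 α=1/2: [209/2, 77/2, 61/2]
after L3 α=5/6: [203/4, 547/12, 487/4]
→ [51, 46, 122]

at x=0,y=1 over L1,L3:
after L1 α=0: [0, 0, 0]
after L3 α=1/6: [49/2, 11, 11]
= [24, 11, 11]

query (1,0) [L4,L5] — begin 0,0,0
+L4 (α=1/2) → [247/2, 17, 177/2]
+L5 (α=1/2) → [653/4, 51, 625/4]
= [163, 51, 156]

(1,0) stack=L4,L5,L6; from [0,0,0]:
after L4 α=1/2: [247/2, 17, 177/2]
after L5 α=1/2: [653/4, 51, 625/4]
after L6 α=1/5: [676/5, 348/5, 837/5]
→ [135, 70, 167]


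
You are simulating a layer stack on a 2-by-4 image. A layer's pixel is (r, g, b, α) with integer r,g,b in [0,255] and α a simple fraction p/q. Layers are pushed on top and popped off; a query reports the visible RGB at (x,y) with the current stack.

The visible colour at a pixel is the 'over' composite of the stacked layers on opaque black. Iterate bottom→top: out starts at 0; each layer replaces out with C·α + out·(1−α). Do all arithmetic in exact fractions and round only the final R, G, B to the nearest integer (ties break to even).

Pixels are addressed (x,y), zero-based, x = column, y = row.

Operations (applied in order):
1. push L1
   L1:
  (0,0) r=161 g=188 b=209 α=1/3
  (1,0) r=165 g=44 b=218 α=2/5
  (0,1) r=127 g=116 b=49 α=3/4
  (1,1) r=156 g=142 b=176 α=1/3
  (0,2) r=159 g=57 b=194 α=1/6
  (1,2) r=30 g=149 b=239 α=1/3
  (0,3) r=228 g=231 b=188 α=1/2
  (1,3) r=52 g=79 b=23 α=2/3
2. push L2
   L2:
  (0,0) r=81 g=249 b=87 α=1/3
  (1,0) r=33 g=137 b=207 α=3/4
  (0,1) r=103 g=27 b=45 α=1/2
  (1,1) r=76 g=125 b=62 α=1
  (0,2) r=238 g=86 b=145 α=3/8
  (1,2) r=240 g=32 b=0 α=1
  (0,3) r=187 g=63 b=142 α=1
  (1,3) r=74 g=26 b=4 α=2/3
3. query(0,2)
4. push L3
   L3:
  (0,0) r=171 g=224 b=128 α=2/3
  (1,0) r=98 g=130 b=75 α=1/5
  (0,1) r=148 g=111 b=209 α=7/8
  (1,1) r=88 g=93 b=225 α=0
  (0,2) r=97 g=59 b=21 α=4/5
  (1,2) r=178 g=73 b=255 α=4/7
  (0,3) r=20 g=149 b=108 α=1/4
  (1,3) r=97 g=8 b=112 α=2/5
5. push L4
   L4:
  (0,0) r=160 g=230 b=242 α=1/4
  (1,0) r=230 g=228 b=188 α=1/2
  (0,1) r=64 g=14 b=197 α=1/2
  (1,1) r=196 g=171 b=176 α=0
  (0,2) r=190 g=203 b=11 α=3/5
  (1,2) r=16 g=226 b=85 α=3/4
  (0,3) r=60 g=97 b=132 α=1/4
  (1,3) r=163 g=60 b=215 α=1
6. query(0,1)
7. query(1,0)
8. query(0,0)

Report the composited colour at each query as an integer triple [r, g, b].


at x=0,y=2 over L1,L2:
+L1 (α=1/6) → [53/2, 19/2, 97/3]
+L2 (α=3/8) → [1693/16, 611/16, 895/12]
= [106, 38, 75]

at x=0,y=1 over L1,L2,L3,L4:
after L1 α=3/4: [381/4, 87, 147/4]
after L2 α=1/2: [793/8, 57, 327/8]
after L3 α=7/8: [9081/64, 417/4, 12031/64]
after L4 α=1/2: [13177/128, 473/8, 24639/128]
rounded: [103, 59, 192]

at x=1,y=0 over L1,L2,L3,L4:
L1 α=2/5: [66, 88/5, 436/5]
L2 α=3/4: [165/4, 2143/20, 3541/20]
L3 α=1/5: [263/5, 2793/25, 3916/25]
L4 α=1/2: [1413/10, 8493/50, 4308/25]
= [141, 170, 172]

at x=0,y=0 over L1,L2,L3,L4:
after L1 α=1/3: [161/3, 188/3, 209/3]
after L2 α=1/3: [565/9, 1123/9, 679/9]
after L3 α=2/3: [3643/27, 5155/27, 2983/27]
after L4 α=1/4: [5083/36, 7225/36, 5161/36]
rounded: [141, 201, 143]


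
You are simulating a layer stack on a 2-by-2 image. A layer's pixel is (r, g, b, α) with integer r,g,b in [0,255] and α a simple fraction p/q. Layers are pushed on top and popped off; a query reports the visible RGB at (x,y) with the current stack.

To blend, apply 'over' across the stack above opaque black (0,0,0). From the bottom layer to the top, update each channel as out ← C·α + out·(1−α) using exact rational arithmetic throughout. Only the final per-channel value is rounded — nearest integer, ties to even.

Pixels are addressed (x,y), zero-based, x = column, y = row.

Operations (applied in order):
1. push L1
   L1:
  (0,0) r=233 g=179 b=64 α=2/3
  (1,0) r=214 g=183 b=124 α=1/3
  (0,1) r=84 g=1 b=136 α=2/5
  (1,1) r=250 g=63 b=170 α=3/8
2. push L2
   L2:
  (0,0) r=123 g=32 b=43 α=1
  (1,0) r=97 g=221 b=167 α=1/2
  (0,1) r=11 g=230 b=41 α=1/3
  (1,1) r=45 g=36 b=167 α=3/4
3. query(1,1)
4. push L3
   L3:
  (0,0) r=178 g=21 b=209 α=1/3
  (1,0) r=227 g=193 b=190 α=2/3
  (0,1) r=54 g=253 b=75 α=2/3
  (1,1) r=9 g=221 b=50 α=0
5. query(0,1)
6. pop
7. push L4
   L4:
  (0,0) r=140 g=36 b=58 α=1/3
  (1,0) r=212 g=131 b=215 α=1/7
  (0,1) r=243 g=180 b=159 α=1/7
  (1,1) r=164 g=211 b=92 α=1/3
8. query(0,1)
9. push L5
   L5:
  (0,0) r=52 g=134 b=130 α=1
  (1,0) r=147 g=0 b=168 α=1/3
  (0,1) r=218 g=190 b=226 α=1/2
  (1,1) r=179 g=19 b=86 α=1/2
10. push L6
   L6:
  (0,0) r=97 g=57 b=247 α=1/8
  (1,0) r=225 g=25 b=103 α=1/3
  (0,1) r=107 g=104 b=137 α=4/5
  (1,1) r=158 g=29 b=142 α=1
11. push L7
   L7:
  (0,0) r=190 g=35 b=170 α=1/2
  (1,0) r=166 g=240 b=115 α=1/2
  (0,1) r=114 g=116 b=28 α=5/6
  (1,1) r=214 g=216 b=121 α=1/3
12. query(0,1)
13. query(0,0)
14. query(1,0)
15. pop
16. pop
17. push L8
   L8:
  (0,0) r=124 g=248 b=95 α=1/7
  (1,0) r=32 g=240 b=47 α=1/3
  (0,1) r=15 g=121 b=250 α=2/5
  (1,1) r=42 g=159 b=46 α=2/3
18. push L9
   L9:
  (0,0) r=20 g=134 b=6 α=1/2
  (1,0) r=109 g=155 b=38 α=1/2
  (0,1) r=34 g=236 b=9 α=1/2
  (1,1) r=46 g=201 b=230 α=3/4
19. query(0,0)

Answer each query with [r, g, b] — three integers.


at x=1,y=1 over L1,L2:
+L1 (α=3/8) → [375/4, 189/8, 255/4]
+L2 (α=3/4) → [915/16, 1053/32, 2259/16]
rounded: [57, 33, 141]

query (0,1) [L1,L2,L3] — begin 0,0,0
after L1 α=2/5: [168/5, 2/5, 272/5]
after L2 α=1/3: [391/15, 1154/15, 749/15]
after L3 α=2/3: [2011/45, 8744/45, 2999/45]
→ [45, 194, 67]

at x=0,y=1 over L1,L2,L4:
+L1 (α=2/5) → [168/5, 2/5, 272/5]
+L2 (α=1/3) → [391/15, 1154/15, 749/15]
+L4 (α=1/7) → [1997/35, 3208/35, 2293/35]
rounded: [57, 92, 66]

query (0,1) [L1,L2,L4,L5,L6,L7] — begin 0,0,0
L1 α=2/5: [168/5, 2/5, 272/5]
L2 α=1/3: [391/15, 1154/15, 749/15]
L4 α=1/7: [1997/35, 3208/35, 2293/35]
L5 α=1/2: [9627/70, 4929/35, 10203/70]
L6 α=4/5: [39587/350, 19489/175, 48563/350]
L7 α=5/6: [239087/2100, 120989/1050, 32521/700]
= [114, 115, 46]

(0,0) stack=L1,L2,L4,L5,L6,L7; from [0,0,0]:
L1 α=2/3: [466/3, 358/3, 128/3]
L2 α=1: [123, 32, 43]
L4 α=1/3: [386/3, 100/3, 48]
L5 α=1: [52, 134, 130]
L6 α=1/8: [461/8, 995/8, 1157/8]
L7 α=1/2: [1981/16, 1275/16, 2517/16]
= [124, 80, 157]

query (1,0) [L1,L2,L4,L5,L6,L7] — begin 0,0,0
+L1 (α=1/3) → [214/3, 61, 124/3]
+L2 (α=1/2) → [505/6, 141, 625/6]
+L4 (α=1/7) → [717/7, 977/7, 120]
+L5 (α=1/3) → [821/7, 1954/21, 136]
+L6 (α=1/3) → [3217/21, 4433/63, 125]
+L7 (α=1/2) → [6703/42, 19553/126, 120]
→ [160, 155, 120]

at x=0,y=0 over L1,L2,L4,L5,L8,L9:
+L1 (α=2/3) → [466/3, 358/3, 128/3]
+L2 (α=1) → [123, 32, 43]
+L4 (α=1/3) → [386/3, 100/3, 48]
+L5 (α=1) → [52, 134, 130]
+L8 (α=1/7) → [436/7, 1052/7, 125]
+L9 (α=1/2) → [288/7, 995/7, 131/2]
rounded: [41, 142, 66]


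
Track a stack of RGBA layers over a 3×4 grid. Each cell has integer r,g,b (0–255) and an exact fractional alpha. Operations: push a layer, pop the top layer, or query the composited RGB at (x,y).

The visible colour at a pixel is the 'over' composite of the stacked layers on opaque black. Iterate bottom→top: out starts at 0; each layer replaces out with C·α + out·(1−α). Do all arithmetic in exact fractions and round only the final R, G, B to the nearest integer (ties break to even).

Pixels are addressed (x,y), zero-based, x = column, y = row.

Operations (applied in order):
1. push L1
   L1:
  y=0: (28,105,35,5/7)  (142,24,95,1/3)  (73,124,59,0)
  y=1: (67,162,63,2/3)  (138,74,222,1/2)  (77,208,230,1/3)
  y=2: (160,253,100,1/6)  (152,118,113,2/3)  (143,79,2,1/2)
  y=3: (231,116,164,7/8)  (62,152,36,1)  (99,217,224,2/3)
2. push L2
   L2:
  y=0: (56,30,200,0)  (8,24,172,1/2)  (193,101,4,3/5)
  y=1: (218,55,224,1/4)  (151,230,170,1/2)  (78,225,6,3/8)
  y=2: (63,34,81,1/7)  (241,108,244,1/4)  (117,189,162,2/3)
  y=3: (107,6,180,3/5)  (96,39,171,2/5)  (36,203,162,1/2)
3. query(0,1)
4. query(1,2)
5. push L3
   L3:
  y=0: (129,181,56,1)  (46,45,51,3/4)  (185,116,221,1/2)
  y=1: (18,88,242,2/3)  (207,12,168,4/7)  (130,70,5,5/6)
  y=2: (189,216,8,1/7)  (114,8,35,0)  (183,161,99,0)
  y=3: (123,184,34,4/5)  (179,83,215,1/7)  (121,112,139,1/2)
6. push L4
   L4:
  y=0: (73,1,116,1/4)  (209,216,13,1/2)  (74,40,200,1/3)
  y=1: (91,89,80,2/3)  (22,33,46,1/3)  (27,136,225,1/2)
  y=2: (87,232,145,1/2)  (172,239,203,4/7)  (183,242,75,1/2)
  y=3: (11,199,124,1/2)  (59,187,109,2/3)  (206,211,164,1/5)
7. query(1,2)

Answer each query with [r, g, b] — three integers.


(0,1) stack=L1,L2; from [0,0,0]:
+L1 (α=2/3) → [134/3, 108, 42]
+L2 (α=1/4) → [88, 379/4, 175/2]
= [88, 95, 88]

at x=1,y=2 over L1,L2:
L1 α=2/3: [304/3, 236/3, 226/3]
L2 α=1/4: [545/4, 86, 235/2]
= [136, 86, 118]

(1,2) stack=L1,L2,L3,L4; from [0,0,0]:
L1 α=2/3: [304/3, 236/3, 226/3]
L2 α=1/4: [545/4, 86, 235/2]
L3 α=0: [545/4, 86, 235/2]
L4 α=4/7: [4387/28, 1214/7, 2329/14]
= [157, 173, 166]


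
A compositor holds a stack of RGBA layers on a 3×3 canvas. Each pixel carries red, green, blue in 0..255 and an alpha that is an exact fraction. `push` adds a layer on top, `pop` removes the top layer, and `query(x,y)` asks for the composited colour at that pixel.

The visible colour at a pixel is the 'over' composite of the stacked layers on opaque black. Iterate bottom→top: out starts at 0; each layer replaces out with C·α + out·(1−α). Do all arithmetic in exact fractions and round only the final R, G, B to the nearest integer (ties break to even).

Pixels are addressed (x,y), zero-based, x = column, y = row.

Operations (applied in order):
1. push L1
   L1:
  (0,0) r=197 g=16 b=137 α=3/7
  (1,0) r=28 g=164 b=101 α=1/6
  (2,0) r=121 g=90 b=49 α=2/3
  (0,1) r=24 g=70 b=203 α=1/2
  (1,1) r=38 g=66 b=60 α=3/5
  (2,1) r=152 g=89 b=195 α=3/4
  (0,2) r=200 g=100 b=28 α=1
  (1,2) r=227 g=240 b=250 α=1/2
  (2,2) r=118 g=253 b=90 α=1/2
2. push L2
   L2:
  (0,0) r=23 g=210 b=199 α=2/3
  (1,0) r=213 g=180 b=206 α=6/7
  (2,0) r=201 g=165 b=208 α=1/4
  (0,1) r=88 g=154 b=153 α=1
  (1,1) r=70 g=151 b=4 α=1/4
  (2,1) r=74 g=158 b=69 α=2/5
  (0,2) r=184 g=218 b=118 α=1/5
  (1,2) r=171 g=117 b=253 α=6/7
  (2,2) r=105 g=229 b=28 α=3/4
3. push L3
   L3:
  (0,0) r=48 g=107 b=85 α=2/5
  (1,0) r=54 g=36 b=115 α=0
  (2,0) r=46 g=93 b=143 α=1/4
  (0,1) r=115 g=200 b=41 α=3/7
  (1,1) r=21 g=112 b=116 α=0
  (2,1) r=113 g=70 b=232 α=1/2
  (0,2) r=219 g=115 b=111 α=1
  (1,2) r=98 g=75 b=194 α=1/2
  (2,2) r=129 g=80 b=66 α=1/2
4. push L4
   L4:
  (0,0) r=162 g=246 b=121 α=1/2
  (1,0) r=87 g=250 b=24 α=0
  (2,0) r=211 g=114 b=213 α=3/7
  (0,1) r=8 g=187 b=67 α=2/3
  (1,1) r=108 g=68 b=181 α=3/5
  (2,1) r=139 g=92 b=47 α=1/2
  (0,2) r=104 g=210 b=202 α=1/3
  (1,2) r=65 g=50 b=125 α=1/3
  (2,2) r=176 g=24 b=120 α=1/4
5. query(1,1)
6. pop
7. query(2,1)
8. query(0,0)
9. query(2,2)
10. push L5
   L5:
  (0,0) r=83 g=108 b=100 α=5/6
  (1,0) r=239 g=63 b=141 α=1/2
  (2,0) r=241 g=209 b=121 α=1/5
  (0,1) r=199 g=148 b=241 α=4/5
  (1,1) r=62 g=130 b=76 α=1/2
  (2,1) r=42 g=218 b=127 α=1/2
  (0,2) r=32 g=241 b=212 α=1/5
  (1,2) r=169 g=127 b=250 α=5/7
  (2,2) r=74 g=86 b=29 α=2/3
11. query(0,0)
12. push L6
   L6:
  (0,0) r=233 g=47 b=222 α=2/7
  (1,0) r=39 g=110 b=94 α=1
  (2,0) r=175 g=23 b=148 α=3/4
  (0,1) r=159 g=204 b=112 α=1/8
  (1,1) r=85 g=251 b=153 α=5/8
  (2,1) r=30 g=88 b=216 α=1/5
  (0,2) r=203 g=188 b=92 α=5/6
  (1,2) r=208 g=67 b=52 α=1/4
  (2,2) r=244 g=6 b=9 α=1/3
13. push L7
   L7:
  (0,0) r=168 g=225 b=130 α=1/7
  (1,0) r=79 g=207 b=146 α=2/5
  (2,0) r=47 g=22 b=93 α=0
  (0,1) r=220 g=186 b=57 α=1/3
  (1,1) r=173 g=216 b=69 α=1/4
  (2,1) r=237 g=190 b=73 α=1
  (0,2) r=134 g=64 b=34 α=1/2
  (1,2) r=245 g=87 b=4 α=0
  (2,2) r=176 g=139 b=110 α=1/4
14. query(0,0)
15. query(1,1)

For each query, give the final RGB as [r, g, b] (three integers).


query (1,1) [L1,L2,L3,L4] — begin 0,0,0
after L1 α=3/5: [114/5, 198/5, 36]
after L2 α=1/4: [173/5, 1349/20, 28]
after L3 α=0: [173/5, 1349/20, 28]
after L4 α=3/5: [1966/25, 3389/50, 599/5]
rounded: [79, 68, 120]

query (2,1) [L1,L2,L3] — begin 0,0,0
L1 α=3/4: [114, 267/4, 585/4]
L2 α=2/5: [98, 413/4, 2307/20]
L3 α=1/2: [211/2, 693/8, 6947/40]
→ [106, 87, 174]

at x=0,y=0 over L1,L2,L3:
after L1 α=3/7: [591/7, 48/7, 411/7]
after L2 α=2/3: [913/21, 996/7, 3197/21]
after L3 α=2/5: [317/7, 4486/35, 4387/35]
rounded: [45, 128, 125]

at x=2,y=2 over L1,L2,L3:
+L1 (α=1/2) → [59, 253/2, 45]
+L2 (α=3/4) → [187/2, 1627/8, 129/4]
+L3 (α=1/2) → [445/4, 2267/16, 393/8]
= [111, 142, 49]

query (0,0) [L1,L2,L3,L5] — begin 0,0,0
L1 α=3/7: [591/7, 48/7, 411/7]
L2 α=2/3: [913/21, 996/7, 3197/21]
L3 α=2/5: [317/7, 4486/35, 4387/35]
L5 α=5/6: [537/7, 11693/105, 21887/210]
= [77, 111, 104]

(0,0) stack=L1,L2,L3,L5,L6,L7; from [0,0,0]:
L1 α=3/7: [591/7, 48/7, 411/7]
L2 α=2/3: [913/21, 996/7, 3197/21]
L3 α=2/5: [317/7, 4486/35, 4387/35]
L5 α=5/6: [537/7, 11693/105, 21887/210]
L6 α=2/7: [5947/49, 13667/147, 40535/294]
L7 α=1/7: [43914/343, 38359/343, 46905/343]
rounded: [128, 112, 137]

query (1,1) [L1,L2,L3,L5,L6,L7] — begin 0,0,0
after L1 α=3/5: [114/5, 198/5, 36]
after L2 α=1/4: [173/5, 1349/20, 28]
after L3 α=0: [173/5, 1349/20, 28]
after L5 α=1/2: [483/10, 3949/40, 52]
after L6 α=5/8: [5699/80, 62047/320, 921/8]
after L7 α=1/4: [30937/320, 255261/1280, 3315/32]
= [97, 199, 104]


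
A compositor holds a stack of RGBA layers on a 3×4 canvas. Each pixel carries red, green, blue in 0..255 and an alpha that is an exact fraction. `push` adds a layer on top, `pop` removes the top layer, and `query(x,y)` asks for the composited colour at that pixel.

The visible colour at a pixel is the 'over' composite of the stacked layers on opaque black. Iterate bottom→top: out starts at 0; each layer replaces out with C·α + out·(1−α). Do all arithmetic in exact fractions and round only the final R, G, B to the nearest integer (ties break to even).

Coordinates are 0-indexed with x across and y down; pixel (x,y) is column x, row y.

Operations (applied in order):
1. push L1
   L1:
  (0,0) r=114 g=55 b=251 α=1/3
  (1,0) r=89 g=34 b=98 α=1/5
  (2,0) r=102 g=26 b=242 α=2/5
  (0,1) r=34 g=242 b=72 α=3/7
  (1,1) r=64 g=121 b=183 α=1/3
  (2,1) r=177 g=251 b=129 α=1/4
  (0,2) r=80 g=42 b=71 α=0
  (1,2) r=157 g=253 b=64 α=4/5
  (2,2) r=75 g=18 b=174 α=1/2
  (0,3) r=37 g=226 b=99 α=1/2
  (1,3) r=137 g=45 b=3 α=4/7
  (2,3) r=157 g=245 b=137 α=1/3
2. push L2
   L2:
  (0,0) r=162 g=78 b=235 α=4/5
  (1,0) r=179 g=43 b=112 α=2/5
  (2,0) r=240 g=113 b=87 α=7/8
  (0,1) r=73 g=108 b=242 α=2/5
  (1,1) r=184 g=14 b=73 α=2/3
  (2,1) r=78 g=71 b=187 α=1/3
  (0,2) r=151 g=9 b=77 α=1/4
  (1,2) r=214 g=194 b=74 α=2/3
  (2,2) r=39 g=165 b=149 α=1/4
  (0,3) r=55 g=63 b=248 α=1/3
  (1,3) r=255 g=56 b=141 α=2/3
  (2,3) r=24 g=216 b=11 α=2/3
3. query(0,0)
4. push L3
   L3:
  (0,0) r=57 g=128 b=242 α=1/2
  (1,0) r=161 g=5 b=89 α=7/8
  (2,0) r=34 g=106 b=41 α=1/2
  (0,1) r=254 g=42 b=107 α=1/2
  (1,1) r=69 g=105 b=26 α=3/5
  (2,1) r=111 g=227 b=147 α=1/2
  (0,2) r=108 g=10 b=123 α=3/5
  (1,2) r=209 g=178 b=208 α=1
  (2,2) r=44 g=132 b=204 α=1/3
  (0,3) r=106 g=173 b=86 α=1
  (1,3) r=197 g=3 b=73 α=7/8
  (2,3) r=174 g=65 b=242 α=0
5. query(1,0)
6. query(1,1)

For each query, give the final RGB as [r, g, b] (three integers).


at x=0,y=0 over L1,L2:
+L1 (α=1/3) → [38, 55/3, 251/3]
+L2 (α=4/5) → [686/5, 991/15, 3071/15]
= [137, 66, 205]

query (1,0) [L1,L2,L3] — begin 0,0,0
L1 α=1/5: [89/5, 34/5, 98/5]
L2 α=2/5: [2057/25, 532/25, 1414/25]
L3 α=7/8: [3779/25, 1407/200, 16989/200]
= [151, 7, 85]

query (1,1) [L1,L2,L3] — begin 0,0,0
after L1 α=1/3: [64/3, 121/3, 61]
after L2 α=2/3: [1168/9, 205/9, 69]
after L3 α=3/5: [4199/45, 649/9, 216/5]
= [93, 72, 43]


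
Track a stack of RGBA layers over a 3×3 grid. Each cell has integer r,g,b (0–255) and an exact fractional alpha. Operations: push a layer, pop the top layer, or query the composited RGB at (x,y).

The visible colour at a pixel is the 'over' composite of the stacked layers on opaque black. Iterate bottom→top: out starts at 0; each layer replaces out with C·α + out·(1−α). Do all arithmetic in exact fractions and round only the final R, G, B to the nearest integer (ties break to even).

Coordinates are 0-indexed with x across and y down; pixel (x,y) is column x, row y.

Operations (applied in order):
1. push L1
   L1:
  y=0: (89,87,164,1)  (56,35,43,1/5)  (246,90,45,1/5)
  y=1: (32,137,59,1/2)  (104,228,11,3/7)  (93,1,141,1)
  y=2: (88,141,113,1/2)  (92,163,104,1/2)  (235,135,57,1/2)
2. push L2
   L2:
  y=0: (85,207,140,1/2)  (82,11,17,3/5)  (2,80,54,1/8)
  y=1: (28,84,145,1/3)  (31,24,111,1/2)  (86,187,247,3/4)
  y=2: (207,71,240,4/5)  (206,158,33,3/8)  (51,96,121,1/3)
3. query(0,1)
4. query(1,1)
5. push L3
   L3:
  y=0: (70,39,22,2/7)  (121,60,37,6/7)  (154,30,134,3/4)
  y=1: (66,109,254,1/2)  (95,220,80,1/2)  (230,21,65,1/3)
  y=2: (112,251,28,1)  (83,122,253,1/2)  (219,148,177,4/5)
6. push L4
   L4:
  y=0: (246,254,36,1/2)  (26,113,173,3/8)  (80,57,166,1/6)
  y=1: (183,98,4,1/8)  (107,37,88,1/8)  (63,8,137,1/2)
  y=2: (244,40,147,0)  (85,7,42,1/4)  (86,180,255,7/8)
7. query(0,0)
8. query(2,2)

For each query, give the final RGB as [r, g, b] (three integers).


at x=0,y=1 over L1,L2:
+L1 (α=1/2) → [16, 137/2, 59/2]
+L2 (α=1/3) → [20, 221/3, 68]
= [20, 74, 68]

at x=1,y=1 over L1,L2:
L1 α=3/7: [312/7, 684/7, 33/7]
L2 α=1/2: [529/14, 426/7, 405/7]
rounded: [38, 61, 58]

query (0,0) [L1,L2,L3,L4] — begin 0,0,0
after L1 α=1: [89, 87, 164]
after L2 α=1/2: [87, 147, 152]
after L3 α=2/7: [575/7, 813/7, 804/7]
after L4 α=1/2: [2297/14, 2591/14, 528/7]
→ [164, 185, 75]

(2,2) stack=L1,L2,L3,L4; from [0,0,0]:
after L1 α=1/2: [235/2, 135/2, 57/2]
after L2 α=1/3: [286/3, 77, 178/3]
after L3 α=4/5: [2914/15, 669/5, 2302/15]
after L4 α=7/8: [1493/15, 6969/40, 29077/120]
= [100, 174, 242]


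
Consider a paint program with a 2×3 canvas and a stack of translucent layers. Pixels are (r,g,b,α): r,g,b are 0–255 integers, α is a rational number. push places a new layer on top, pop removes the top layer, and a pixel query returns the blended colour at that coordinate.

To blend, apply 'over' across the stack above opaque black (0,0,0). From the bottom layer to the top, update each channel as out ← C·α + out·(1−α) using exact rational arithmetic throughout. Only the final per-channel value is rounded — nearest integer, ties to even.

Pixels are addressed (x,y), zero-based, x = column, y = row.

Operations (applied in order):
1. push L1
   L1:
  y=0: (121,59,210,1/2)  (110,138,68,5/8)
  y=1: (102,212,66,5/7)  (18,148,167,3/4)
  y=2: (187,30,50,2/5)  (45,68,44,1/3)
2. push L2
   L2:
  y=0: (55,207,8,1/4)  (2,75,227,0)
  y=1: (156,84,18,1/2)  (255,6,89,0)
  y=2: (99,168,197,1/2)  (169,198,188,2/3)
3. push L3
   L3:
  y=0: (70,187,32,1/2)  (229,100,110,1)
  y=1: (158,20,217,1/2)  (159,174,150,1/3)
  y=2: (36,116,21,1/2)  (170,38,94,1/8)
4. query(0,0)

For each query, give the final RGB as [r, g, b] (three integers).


query (0,0) [L1,L2,L3] — begin 0,0,0
+L1 (α=1/2) → [121/2, 59/2, 105]
+L2 (α=1/4) → [473/8, 591/8, 323/4]
+L3 (α=1/2) → [1033/16, 2087/16, 451/8]
→ [65, 130, 56]


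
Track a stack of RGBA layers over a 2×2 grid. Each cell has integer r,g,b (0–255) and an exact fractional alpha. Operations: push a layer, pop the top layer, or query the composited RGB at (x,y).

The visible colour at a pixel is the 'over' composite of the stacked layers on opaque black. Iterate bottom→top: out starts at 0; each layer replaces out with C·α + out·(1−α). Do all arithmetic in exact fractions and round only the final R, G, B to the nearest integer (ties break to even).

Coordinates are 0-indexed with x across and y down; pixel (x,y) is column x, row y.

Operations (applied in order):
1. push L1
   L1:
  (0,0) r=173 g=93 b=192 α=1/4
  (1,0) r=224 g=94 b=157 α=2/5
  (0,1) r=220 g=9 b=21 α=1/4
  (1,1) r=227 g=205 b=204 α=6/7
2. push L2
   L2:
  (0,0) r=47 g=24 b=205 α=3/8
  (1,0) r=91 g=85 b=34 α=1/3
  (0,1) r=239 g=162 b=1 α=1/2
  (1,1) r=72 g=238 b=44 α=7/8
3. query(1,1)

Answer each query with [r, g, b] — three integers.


at x=1,y=1 over L1,L2:
+L1 (α=6/7) → [1362/7, 1230/7, 1224/7]
+L2 (α=7/8) → [2445/28, 3223/14, 845/14]
= [87, 230, 60]


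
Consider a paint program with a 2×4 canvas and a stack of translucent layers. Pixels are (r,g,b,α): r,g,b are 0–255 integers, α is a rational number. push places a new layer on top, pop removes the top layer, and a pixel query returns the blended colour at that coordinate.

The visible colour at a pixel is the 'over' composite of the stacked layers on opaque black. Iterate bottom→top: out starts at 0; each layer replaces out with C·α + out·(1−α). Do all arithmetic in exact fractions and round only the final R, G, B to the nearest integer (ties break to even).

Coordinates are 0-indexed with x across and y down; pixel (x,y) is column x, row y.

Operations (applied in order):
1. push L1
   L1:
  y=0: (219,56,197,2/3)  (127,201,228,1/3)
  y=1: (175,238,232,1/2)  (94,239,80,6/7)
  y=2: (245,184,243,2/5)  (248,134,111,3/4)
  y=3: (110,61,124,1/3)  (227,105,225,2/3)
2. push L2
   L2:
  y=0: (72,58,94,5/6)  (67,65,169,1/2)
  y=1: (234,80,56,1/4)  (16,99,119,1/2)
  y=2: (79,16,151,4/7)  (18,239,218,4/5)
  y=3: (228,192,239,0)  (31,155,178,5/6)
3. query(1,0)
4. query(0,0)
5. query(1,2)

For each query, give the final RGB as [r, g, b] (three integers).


(1,0) stack=L1,L2; from [0,0,0]:
+L1 (α=1/3) → [127/3, 67, 76]
+L2 (α=1/2) → [164/3, 66, 245/2]
→ [55, 66, 122]

at x=0,y=0 over L1,L2:
after L1 α=2/3: [146, 112/3, 394/3]
after L2 α=5/6: [253/3, 491/9, 902/9]
rounded: [84, 55, 100]

(1,2) stack=L1,L2; from [0,0,0]:
after L1 α=3/4: [186, 201/2, 333/4]
after L2 α=4/5: [258/5, 2113/10, 3821/20]
→ [52, 211, 191]


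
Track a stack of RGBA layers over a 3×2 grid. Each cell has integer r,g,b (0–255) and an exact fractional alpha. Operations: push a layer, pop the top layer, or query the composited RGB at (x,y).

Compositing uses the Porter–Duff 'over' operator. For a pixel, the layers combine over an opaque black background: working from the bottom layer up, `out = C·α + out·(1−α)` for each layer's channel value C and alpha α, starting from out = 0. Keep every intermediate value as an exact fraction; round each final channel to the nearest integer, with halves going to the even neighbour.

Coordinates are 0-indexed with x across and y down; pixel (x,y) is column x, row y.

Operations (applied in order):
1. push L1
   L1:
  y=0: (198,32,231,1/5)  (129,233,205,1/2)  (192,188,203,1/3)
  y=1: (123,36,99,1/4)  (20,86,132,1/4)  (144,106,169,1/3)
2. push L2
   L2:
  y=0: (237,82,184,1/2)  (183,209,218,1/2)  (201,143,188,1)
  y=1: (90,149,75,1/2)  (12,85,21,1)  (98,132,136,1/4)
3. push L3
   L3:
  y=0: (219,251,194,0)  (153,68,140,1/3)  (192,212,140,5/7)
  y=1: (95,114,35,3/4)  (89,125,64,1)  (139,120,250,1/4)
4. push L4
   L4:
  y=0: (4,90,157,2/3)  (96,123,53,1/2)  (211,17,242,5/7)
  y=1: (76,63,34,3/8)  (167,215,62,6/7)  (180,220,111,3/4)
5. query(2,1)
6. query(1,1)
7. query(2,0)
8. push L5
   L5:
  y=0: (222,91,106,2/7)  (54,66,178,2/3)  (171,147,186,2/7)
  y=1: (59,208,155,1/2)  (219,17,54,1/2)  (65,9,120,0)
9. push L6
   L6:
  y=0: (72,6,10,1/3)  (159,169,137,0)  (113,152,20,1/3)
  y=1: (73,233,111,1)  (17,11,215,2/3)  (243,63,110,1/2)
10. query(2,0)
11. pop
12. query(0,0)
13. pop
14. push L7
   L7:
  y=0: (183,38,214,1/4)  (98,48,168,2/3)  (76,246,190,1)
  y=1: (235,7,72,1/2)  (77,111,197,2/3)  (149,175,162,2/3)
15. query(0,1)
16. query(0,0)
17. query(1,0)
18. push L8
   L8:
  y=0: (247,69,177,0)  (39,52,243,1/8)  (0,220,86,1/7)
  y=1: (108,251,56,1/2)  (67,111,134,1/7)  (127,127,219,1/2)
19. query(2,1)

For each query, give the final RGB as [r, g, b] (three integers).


at x=2,y=1 over L1,L2,L3,L4:
+L1 (α=1/3) → [48, 106/3, 169/3]
+L2 (α=1/4) → [121/2, 119/2, 305/4]
+L3 (α=1/4) → [641/8, 597/8, 1915/16]
+L4 (α=3/4) → [4961/32, 5877/32, 7243/64]
= [155, 184, 113]

at x=1,y=1 over L1,L2,L3,L4:
+L1 (α=1/4) → [5, 43/2, 33]
+L2 (α=1) → [12, 85, 21]
+L3 (α=1) → [89, 125, 64]
+L4 (α=6/7) → [1091/7, 1415/7, 436/7]
rounded: [156, 202, 62]

(2,0) stack=L1,L2,L3,L4; from [0,0,0]:
L1 α=1/3: [64, 188/3, 203/3]
L2 α=1: [201, 143, 188]
L3 α=5/7: [1362/7, 1346/7, 1076/7]
L4 α=5/7: [10109/49, 3287/49, 10622/49]
= [206, 67, 217]

at x=2,y=0 over L1,L2,L3,L4,L5,L6:
after L1 α=1/3: [64, 188/3, 203/3]
after L2 α=1: [201, 143, 188]
after L3 α=5/7: [1362/7, 1346/7, 1076/7]
after L4 α=5/7: [10109/49, 3287/49, 10622/49]
after L5 α=2/7: [67303/343, 30841/343, 71338/343]
after L6 α=1/3: [173365/1029, 113818/1029, 149536/1029]
= [168, 111, 145]

query (0,0) [L1,L2,L3,L4,L5] — begin 0,0,0
L1 α=1/5: [198/5, 32/5, 231/5]
L2 α=1/2: [1383/10, 221/5, 1151/10]
L3 α=0: [1383/10, 221/5, 1151/10]
L4 α=2/3: [1463/30, 1121/15, 4291/30]
L5 α=2/7: [4127/42, 1667/21, 5563/42]
→ [98, 79, 132]

(0,1) stack=L1,L2,L3,L4,L7; from [0,0,0]:
L1 α=1/4: [123/4, 9, 99/4]
L2 α=1/2: [483/8, 79, 399/8]
L3 α=3/4: [2763/32, 421/4, 1239/32]
L4 α=3/8: [21111/256, 2861/32, 9459/256]
L7 α=1/2: [81271/512, 3085/64, 27891/512]
rounded: [159, 48, 54]

at x=0,y=0 over L1,L2,L3,L4,L7:
after L1 α=1/5: [198/5, 32/5, 231/5]
after L2 α=1/2: [1383/10, 221/5, 1151/10]
after L3 α=0: [1383/10, 221/5, 1151/10]
after L4 α=2/3: [1463/30, 1121/15, 4291/30]
after L7 α=1/4: [3293/40, 1311/20, 6431/40]
→ [82, 66, 161]

query (1,0) [L1,L2,L3,L4,L7] — begin 0,0,0
+L1 (α=1/2) → [129/2, 233/2, 205/2]
+L2 (α=1/2) → [495/4, 651/4, 641/4]
+L3 (α=1/3) → [267/2, 787/6, 307/2]
+L4 (α=1/2) → [459/4, 1525/12, 413/4]
+L7 (α=2/3) → [1243/12, 2677/36, 1757/12]
rounded: [104, 74, 146]

at x=2,y=1 over L1,L2,L3,L4,L7,L8:
L1 α=1/3: [48, 106/3, 169/3]
L2 α=1/4: [121/2, 119/2, 305/4]
L3 α=1/4: [641/8, 597/8, 1915/16]
L4 α=3/4: [4961/32, 5877/32, 7243/64]
L7 α=2/3: [14497/96, 17077/96, 27979/192]
L8 α=1/2: [26689/192, 29269/192, 70027/384]
= [139, 152, 182]


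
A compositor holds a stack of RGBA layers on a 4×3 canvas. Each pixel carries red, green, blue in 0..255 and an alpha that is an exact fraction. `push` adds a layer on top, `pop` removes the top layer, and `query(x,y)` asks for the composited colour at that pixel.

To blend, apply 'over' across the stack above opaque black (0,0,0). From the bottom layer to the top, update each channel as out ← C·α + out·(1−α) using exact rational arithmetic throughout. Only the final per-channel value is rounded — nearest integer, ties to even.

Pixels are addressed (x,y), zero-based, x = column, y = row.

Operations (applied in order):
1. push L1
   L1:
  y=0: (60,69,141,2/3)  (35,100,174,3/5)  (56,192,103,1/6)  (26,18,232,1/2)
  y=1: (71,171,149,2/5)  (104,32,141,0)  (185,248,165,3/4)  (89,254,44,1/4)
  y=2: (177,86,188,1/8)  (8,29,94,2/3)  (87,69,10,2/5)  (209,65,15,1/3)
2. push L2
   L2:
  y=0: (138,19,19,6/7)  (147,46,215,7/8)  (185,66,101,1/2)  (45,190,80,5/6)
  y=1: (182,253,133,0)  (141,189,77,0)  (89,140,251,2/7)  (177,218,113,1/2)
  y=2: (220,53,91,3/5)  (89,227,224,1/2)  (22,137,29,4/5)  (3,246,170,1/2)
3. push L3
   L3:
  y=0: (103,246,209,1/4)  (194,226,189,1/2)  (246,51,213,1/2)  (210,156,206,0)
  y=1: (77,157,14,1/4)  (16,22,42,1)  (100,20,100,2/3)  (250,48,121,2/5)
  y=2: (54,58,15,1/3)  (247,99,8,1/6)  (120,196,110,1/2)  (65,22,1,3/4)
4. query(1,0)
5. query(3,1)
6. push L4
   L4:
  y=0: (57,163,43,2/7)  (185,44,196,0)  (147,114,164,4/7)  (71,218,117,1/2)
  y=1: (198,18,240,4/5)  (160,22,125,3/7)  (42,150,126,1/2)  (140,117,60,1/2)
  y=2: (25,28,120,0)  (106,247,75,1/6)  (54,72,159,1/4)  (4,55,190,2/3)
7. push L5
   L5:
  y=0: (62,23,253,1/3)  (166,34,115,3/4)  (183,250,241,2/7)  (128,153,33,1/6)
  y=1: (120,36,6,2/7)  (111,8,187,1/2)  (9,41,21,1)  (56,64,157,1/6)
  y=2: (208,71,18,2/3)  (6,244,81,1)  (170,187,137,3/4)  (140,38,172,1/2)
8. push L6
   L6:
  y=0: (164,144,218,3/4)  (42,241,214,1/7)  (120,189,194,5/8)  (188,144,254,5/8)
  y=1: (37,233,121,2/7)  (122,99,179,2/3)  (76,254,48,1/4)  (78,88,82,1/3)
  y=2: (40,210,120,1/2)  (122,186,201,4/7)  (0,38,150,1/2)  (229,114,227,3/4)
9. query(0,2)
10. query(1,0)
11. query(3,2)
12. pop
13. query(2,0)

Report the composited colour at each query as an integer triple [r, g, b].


(1,0) stack=L1,L2,L3; from [0,0,0]:
L1 α=3/5: [21, 60, 522/5]
L2 α=7/8: [525/4, 191/4, 8047/40]
L3 α=1/2: [1301/8, 1095/8, 15607/80]
rounded: [163, 137, 195]

query (3,1) [L1,L2,L3] — begin 0,0,0
after L1 α=1/4: [89/4, 127/2, 11]
after L2 α=1/2: [797/8, 563/4, 62]
after L3 α=2/5: [6391/40, 2073/20, 428/5]
→ [160, 104, 86]

(0,2) stack=L1,L2,L3,L4,L5,L6; from [0,0,0]:
after L1 α=1/8: [177/8, 43/4, 47/2]
after L2 α=3/5: [2817/20, 361/10, 64]
after L3 α=1/3: [1119/10, 217/5, 143/3]
after L4 α=0: [1119/10, 217/5, 143/3]
after L5 α=2/3: [5279/30, 309/5, 251/9]
after L6 α=1/2: [6479/60, 1359/10, 1331/18]
rounded: [108, 136, 74]

query (1,0) [L1,L2,L3,L4,L5,L6] — begin 0,0,0
L1 α=3/5: [21, 60, 522/5]
L2 α=7/8: [525/4, 191/4, 8047/40]
L3 α=1/2: [1301/8, 1095/8, 15607/80]
L4 α=0: [1301/8, 1095/8, 15607/80]
L5 α=3/4: [5285/32, 1911/32, 43207/320]
L6 α=1/7: [2361/16, 9589/112, 163861/1120]
rounded: [148, 86, 146]

at x=3,y=2 over L1,L2,L3,L4,L5,L6:
L1 α=1/3: [209/3, 65/3, 5]
L2 α=1/2: [109/3, 803/6, 175/2]
L3 α=3/4: [347/6, 1199/24, 181/8]
L4 α=2/3: [395/18, 3839/72, 3221/24]
L5 α=1/2: [2915/36, 6575/144, 7349/48]
L6 α=3/4: [27647/144, 55823/576, 40037/192]
rounded: [192, 97, 209]

(2,0) stack=L1,L2,L3,L4,L5; from [0,0,0]:
+L1 (α=1/6) → [28/3, 32, 103/6]
+L2 (α=1/2) → [583/6, 49, 709/12]
+L3 (α=1/2) → [2059/12, 50, 3265/24]
+L4 (α=4/7) → [4411/28, 606/7, 8513/56]
+L5 (α=2/7) → [32303/196, 6530/49, 69557/392]
rounded: [165, 133, 177]
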